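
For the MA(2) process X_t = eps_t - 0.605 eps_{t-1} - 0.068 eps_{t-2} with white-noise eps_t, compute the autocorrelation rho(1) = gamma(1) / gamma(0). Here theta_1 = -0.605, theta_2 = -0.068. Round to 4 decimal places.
\rho(1) = -0.4114

For an MA(q) process with theta_0 = 1, the autocovariance is
  gamma(k) = sigma^2 * sum_{i=0..q-k} theta_i * theta_{i+k},
and rho(k) = gamma(k) / gamma(0). Sigma^2 cancels.
  numerator   = (1)*(-0.605) + (-0.605)*(-0.068) = -0.56386.
  denominator = (1)^2 + (-0.605)^2 + (-0.068)^2 = 1.370649.
  rho(1) = -0.56386 / 1.370649 = -0.4114.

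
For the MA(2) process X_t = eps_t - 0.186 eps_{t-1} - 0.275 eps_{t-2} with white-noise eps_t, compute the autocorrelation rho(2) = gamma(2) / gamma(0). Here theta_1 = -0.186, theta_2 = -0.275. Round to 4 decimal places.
\rho(2) = -0.2477

For an MA(q) process with theta_0 = 1, the autocovariance is
  gamma(k) = sigma^2 * sum_{i=0..q-k} theta_i * theta_{i+k},
and rho(k) = gamma(k) / gamma(0). Sigma^2 cancels.
  numerator   = (1)*(-0.275) = -0.275.
  denominator = (1)^2 + (-0.186)^2 + (-0.275)^2 = 1.110221.
  rho(2) = -0.275 / 1.110221 = -0.2477.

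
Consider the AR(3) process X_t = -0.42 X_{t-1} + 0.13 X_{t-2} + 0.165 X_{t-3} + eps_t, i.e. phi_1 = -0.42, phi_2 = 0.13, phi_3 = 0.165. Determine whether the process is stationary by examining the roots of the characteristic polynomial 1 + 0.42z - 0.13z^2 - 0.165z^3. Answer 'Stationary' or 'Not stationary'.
\text{Stationary}

The AR(p) characteristic polynomial is P(z) = 1 + 0.42z - 0.13z^2 - 0.165z^3.
Stationarity requires all roots to lie outside the unit circle, i.e. |z| > 1 for every root.
Degree 3: look for a simple real root z0 first, then factor out (1 - z/z0) and solve the remaining quadratic.
Testing z0 = 2: P(2) = 1 + (0.42)(2) + (-0.13)(2)^2 + (-0.165)(2)^3
  = 1 + (0.84) + (-0.52) + (-1.32) = 0.  So z_0 = 2 is a root, |z_0| = 2.
Divide out the factor (1 - 0.5 z) = (1 - z/z0) (since 1/z0 = 0.5):
  P(z) = (1 - 0.5 z)(1 + (0.92) z + (0.33) z^2)
  [check: z-coef 0.92 - (0.5) = 0.42; z^2-coef 0.33 - (0.5)(0.92) = -0.13; z^3-coef -(0.5)(0.33) = -0.165.]
Remaining roots from the quadratic factor 1 + (0.92) z + (0.33) z^2:
  Set 1 + (0.92) z + (0.33) z^2 = 0, i.e. a z^2 + b z + c = 0 with a = 0.33, b = 0.92, c = 1.
  Discriminant D = b^2 - 4ac = (0.92)^2 - 4*(0.33)*1 = 0.8464 - (1.32) = -0.4736.
  D < 0, so the roots are the complex-conjugate pair z = (-b +/- i sqrt(-D)) / (2a) = -1.3939 +/- 1.0427i.
  For a conjugate pair |z|^2 = z * conj(z) = (product of roots) = c/a = 1/(0.33) = 3.030303, so |z| = sqrt(3.030303) = 1.7408 for both roots.
Moduli of all roots: 2.0000, 1.7408, 1.7408.
All moduli strictly greater than 1? Yes.
Verdict: Stationary.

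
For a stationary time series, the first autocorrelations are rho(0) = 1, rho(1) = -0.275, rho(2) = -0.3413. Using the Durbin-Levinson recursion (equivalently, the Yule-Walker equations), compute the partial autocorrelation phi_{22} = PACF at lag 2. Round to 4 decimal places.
\phi_{22} = -0.4510

The PACF at lag k is phi_{kk}, the last component of the solution
to the Yule-Walker system G_k phi = r_k where
  (G_k)_{ij} = rho(|i - j|), (r_k)_i = rho(i), i,j = 1..k.
Equivalently, Durbin-Levinson gives phi_{kk} iteratively:
  phi_{11} = rho(1)
  phi_{kk} = [rho(k) - sum_{j=1..k-1} phi_{k-1,j} rho(k-j)]
            / [1 - sum_{j=1..k-1} phi_{k-1,j} rho(j)],
  phi_{k,j} = phi_{k-1,j} - phi_{kk} phi_{k-1,k-j},  j = 1..k-1.
Step k = 1:
  phi_11 = rho(1) = -0.275.
Step k = 2:
  phi_22 = [rho(2) - phi_11 rho(1)] / [1 - phi_11 rho(1)] = [-0.3413 - (-0.275)(-0.275)] / [1 - (-0.275)(-0.275)]
         = -0.416925 / 0.924375 = -0.451.
Therefore phi_{22} = -0.4510.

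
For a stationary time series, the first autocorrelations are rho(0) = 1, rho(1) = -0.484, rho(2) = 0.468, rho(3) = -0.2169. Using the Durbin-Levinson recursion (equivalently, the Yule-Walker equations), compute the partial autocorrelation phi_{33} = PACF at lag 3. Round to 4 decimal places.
\phi_{33} = 0.1270

The PACF at lag k is phi_{kk}, the last component of the solution
to the Yule-Walker system G_k phi = r_k where
  (G_k)_{ij} = rho(|i - j|), (r_k)_i = rho(i), i,j = 1..k.
Equivalently, Durbin-Levinson gives phi_{kk} iteratively:
  phi_{11} = rho(1)
  phi_{kk} = [rho(k) - sum_{j=1..k-1} phi_{k-1,j} rho(k-j)]
            / [1 - sum_{j=1..k-1} phi_{k-1,j} rho(j)],
  phi_{k,j} = phi_{k-1,j} - phi_{kk} phi_{k-1,k-j},  j = 1..k-1.
Step k = 1:
  phi_11 = rho(1) = -0.484.
Step k = 2:
  phi_22 = [rho(2) - phi_11 rho(1)] / [1 - phi_11 rho(1)] = [0.468 - (-0.484)(-0.484)] / [1 - (-0.484)(-0.484)]
         = 0.233744 / 0.765744 = 0.305251.
  Update: phi_21 = phi_11 - phi_22 phi_11 = -0.484 - (0.305251)(-0.484) = -0.336259.
Step k = 3:
  phi_33 = [rho(3) - phi_21 rho(2) - phi_22 rho(1)] / [1 - phi_21 rho(1) - phi_22 rho(2)]
    numerator   = -0.2169 - (-0.336259)(0.468) - (0.305251)(-0.484) = 0.08821043
    denominator = 1 - (-0.336259)(-0.484) - (0.305251)(0.468) = 0.69439345
  phi_33 = 0.08821043 / 0.69439345 = 0.127.
Therefore phi_{33} = 0.1270.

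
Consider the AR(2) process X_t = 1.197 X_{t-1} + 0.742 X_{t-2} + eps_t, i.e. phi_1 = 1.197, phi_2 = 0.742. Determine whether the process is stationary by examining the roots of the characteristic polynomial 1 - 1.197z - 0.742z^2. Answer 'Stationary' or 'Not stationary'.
\text{Not stationary}

The AR(p) characteristic polynomial is P(z) = 1 - 1.197z - 0.742z^2.
Stationarity requires all roots to lie outside the unit circle, i.e. |z| > 1 for every root.
Set 1 + (-1.197) z + (-0.742) z^2 = 0, i.e. a z^2 + b z + c = 0 with a = -0.742, b = -1.197, c = 1.
Discriminant D = b^2 - 4ac = (-1.197)^2 - 4*(-0.742)*1 = 1.432809 - (-2.968) = 4.400809.
D >= 0, so the roots are real: z = (-b +/- sqrt(D)) / (2a) = (1.197 +/- 2.097811) / (-1.484).
  z_1 = (1.197 + 2.097811) / (-1.484) = -2.2202,   |z_1| = 2.2202.
  z_2 = (1.197 - 2.097811) / (-1.484) = 0.607,   |z_2| = 0.607.
Moduli of all roots: 2.2202, 0.6070.
All moduli strictly greater than 1? No.
Verdict: Not stationary.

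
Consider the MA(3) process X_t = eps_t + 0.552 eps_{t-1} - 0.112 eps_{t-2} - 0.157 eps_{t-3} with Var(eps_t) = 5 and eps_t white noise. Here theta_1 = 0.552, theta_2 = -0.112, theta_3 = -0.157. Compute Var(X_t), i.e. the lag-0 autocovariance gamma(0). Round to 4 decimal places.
\gamma(0) = 6.7095

For an MA(q) process X_t = eps_t + sum_i theta_i eps_{t-i} with
Var(eps_t) = sigma^2, the variance is
  gamma(0) = sigma^2 * (1 + sum_i theta_i^2).
  sum_i theta_i^2 = (0.552)^2 + (-0.112)^2 + (-0.157)^2 = 0.304704 + 0.012544 + 0.024649 = 0.341897.
  gamma(0) = 5 * (1 + 0.341897) = 5 * 1.341897 = 6.709485, which rounds to 6.7095.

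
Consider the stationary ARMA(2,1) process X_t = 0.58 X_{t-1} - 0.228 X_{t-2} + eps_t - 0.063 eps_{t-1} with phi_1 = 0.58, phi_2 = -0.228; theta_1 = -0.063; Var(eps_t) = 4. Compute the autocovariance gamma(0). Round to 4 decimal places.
\gamma(0) = 5.1292

Multiply the model equation by X_{t-k} and take expectations. With theta_0 = psi_0 = 1 and psi_j the MA(infinity) weights, this gives
  gamma(k) - sum_i phi_i gamma(k-i) = c_k,
  c_k = sigma^2 * sum_{j=k..q} theta_j psi_{j-k}   (c_k = 0 for k > q),
using gamma(-m) = gamma(m).
psi-weights needed (psi_j = theta_j + sum_i phi_i psi_{j-i}):
  psi_1 = theta_1 + phi_1 = -0.063 + (0.58) = 0.517
Right-hand sides:
  c_0 = sigma^2 (1 + theta_1 psi_1) = 4 * (1 + (-0.063)(0.517)) = 4 * 0.967429 = 3.869716
  c_1 = sigma^2 theta_1 = 4 * (-0.063) = -0.252
  c_2 = 0
Equations for k = 0, 1, 2 (AR order 2, c_2 = 0):
  (E0) gamma(0) = phi_1 gamma(1) + phi_2 gamma(2) + c_0
  (E1) gamma(1) = phi_1 gamma(0) + phi_2 gamma(1) + c_1
  (E2) gamma(2) = phi_1 gamma(1) + phi_2 gamma(0)
From (E1): gamma(1) = A gamma(0) + B with
  A = phi_1 / (1 - phi_2) = 0.58 / 1.228 = 0.472313,   B = c_1 / (1 - phi_2) = -0.252 / 1.228 = -0.205212.
Insert (E2) into (E0): gamma(0) (1 - phi_2^2) = phi_1 (1 + phi_2) gamma(1) + c_0.
  phi_1 (1 + phi_2) = (0.58)(0.772) = 0.44776,   1 - phi_2^2 = 0.948016.
Replace gamma(1) by A gamma(0) + B and collect gamma(0):
  gamma(0) [0.948016 - (0.44776)(0.472313)] = (0.44776)(-0.205212) + 3.869716
  gamma(0) * 0.736533 = 3.77783
  gamma(0) = 3.77783 / 0.736533 = 5.129205.
Therefore gamma(0) = 5.1292 (to 4 decimal places).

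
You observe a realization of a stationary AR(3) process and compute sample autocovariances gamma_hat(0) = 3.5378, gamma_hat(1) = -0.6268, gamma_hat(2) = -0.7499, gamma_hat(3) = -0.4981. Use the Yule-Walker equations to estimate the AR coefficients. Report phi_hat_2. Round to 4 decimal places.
\hat\phi_{2} = -0.3080

The Yule-Walker equations for an AR(p) process read, in matrix form,
  Gamma_p phi = r_p,   with   (Gamma_p)_{ij} = gamma(|i - j|),
                       (r_p)_i = gamma(i),   i,j = 1..p.
Substitute the sample gammas (Toeplitz matrix and right-hand side of size 3):
  Gamma_p = [[3.5378, -0.6268, -0.7499], [-0.6268, 3.5378, -0.6268], [-0.7499, -0.6268, 3.5378]]
  r_p     = [-0.6268, -0.7499, -0.4981]
Written out (R1..R3):
  (R1) 3.5378 phi_1 - 0.6268 phi_2 - 0.7499 phi_3 = -0.6268
  (R2) -0.6268 phi_1 + 3.5378 phi_2 - 0.6268 phi_3 = -0.7499
  (R3) -0.7499 phi_1 - 0.6268 phi_2 + 3.5378 phi_3 = -0.4981
Gaussian elimination:
  R2 <- R2 - (-0.6268/3.5378) R1 = R2 - (-0.177172) R1:  3.426748 phi_2 - 0.759661 phi_3 = -0.860952
  R3 <- R3 - (-0.7499/3.5378) R1 = R3 - (-0.211968) R1:  -0.759661 phi_2 + 3.378845 phi_3 = -0.630961
  R3 <- R3 - (-0.759661/3.426748) R2 = R3 - (-0.221686) R2:  3.210439 phi_3 = -0.821822
Back-substitution:
  phi_hat_3 = -0.821822 / 3.210439 = -0.255984
  phi_hat_2 = (-0.860952 - (-0.759661)(-0.255984)) / 3.426748 = -0.307993
  phi_hat_1 = (-0.6268 - (-0.6268)(-0.307993) - (-0.7499)(-0.255984)) / 3.5378 = -0.286
So phi_hat = [-0.2860, -0.3080, -0.2560].
Therefore phi_hat_2 = -0.3080.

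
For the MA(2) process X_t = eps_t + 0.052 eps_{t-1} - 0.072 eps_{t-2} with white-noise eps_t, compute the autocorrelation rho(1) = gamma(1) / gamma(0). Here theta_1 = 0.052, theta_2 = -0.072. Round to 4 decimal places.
\rho(1) = 0.0479

For an MA(q) process with theta_0 = 1, the autocovariance is
  gamma(k) = sigma^2 * sum_{i=0..q-k} theta_i * theta_{i+k},
and rho(k) = gamma(k) / gamma(0). Sigma^2 cancels.
  numerator   = (1)*(0.052) + (0.052)*(-0.072) = 0.048256.
  denominator = (1)^2 + (0.052)^2 + (-0.072)^2 = 1.007888.
  rho(1) = 0.048256 / 1.007888 = 0.0479.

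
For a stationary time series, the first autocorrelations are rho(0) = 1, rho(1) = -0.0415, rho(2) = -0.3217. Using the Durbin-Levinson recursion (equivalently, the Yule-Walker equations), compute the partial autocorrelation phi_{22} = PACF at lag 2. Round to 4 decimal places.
\phi_{22} = -0.3240

The PACF at lag k is phi_{kk}, the last component of the solution
to the Yule-Walker system G_k phi = r_k where
  (G_k)_{ij} = rho(|i - j|), (r_k)_i = rho(i), i,j = 1..k.
Equivalently, Durbin-Levinson gives phi_{kk} iteratively:
  phi_{11} = rho(1)
  phi_{kk} = [rho(k) - sum_{j=1..k-1} phi_{k-1,j} rho(k-j)]
            / [1 - sum_{j=1..k-1} phi_{k-1,j} rho(j)],
  phi_{k,j} = phi_{k-1,j} - phi_{kk} phi_{k-1,k-j},  j = 1..k-1.
Step k = 1:
  phi_11 = rho(1) = -0.0415.
Step k = 2:
  phi_22 = [rho(2) - phi_11 rho(1)] / [1 - phi_11 rho(1)] = [-0.3217 - (-0.0415)(-0.0415)] / [1 - (-0.0415)(-0.0415)]
         = -0.32342225 / 0.99827775 = -0.324.
Therefore phi_{22} = -0.3240.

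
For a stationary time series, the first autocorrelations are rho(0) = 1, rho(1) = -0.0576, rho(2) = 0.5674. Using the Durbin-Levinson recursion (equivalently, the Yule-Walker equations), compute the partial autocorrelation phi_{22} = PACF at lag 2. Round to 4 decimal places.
\phi_{22} = 0.5660

The PACF at lag k is phi_{kk}, the last component of the solution
to the Yule-Walker system G_k phi = r_k where
  (G_k)_{ij} = rho(|i - j|), (r_k)_i = rho(i), i,j = 1..k.
Equivalently, Durbin-Levinson gives phi_{kk} iteratively:
  phi_{11} = rho(1)
  phi_{kk} = [rho(k) - sum_{j=1..k-1} phi_{k-1,j} rho(k-j)]
            / [1 - sum_{j=1..k-1} phi_{k-1,j} rho(j)],
  phi_{k,j} = phi_{k-1,j} - phi_{kk} phi_{k-1,k-j},  j = 1..k-1.
Step k = 1:
  phi_11 = rho(1) = -0.0576.
Step k = 2:
  phi_22 = [rho(2) - phi_11 rho(1)] / [1 - phi_11 rho(1)] = [0.5674 - (-0.0576)(-0.0576)] / [1 - (-0.0576)(-0.0576)]
         = 0.56408224 / 0.99668224 = 0.566.
Therefore phi_{22} = 0.5660.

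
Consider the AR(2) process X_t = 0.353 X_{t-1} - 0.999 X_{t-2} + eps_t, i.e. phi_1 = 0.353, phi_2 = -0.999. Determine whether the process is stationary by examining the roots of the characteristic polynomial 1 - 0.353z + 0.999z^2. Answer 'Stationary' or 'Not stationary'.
\text{Stationary}

The AR(p) characteristic polynomial is P(z) = 1 - 0.353z + 0.999z^2.
Stationarity requires all roots to lie outside the unit circle, i.e. |z| > 1 for every root.
Set 1 + (-0.353) z + (0.999) z^2 = 0, i.e. a z^2 + b z + c = 0 with a = 0.999, b = -0.353, c = 1.
Discriminant D = b^2 - 4ac = (-0.353)^2 - 4*(0.999)*1 = 0.124609 - (3.996) = -3.871391.
D < 0, so the roots are the complex-conjugate pair z = (-b +/- i sqrt(-D)) / (2a) = 0.1767 +/- 0.9848i.
For a conjugate pair |z|^2 = z * conj(z) = (product of roots) = c/a = 1/(0.999) = 1.001001, so |z| = sqrt(1.001001) = 1.0005 for both roots.
Moduli of all roots: 1.0005, 1.0005.
All moduli strictly greater than 1? Yes.
Verdict: Stationary.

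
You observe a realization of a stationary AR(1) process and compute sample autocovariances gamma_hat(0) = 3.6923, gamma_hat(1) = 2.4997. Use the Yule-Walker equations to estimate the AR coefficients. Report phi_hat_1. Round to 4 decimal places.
\hat\phi_{1} = 0.6770

The Yule-Walker equations for an AR(p) process read, in matrix form,
  Gamma_p phi = r_p,   with   (Gamma_p)_{ij} = gamma(|i - j|),
                       (r_p)_i = gamma(i),   i,j = 1..p.
Substitute the sample gammas (Toeplitz matrix and right-hand side of size 1):
  Gamma_p = [[3.6923]]
  r_p     = [2.4997]
With p = 1 this is the single equation gamma(0) phi_1 = gamma(1):
  phi_hat_1 = gamma(1) / gamma(0) = 2.4997 / 3.6923 = 0.6770.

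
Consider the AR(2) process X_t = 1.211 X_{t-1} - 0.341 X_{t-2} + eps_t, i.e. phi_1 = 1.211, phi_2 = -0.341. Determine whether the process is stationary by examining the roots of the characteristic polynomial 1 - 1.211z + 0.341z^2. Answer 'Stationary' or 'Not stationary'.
\text{Stationary}

The AR(p) characteristic polynomial is P(z) = 1 - 1.211z + 0.341z^2.
Stationarity requires all roots to lie outside the unit circle, i.e. |z| > 1 for every root.
Set 1 + (-1.211) z + (0.341) z^2 = 0, i.e. a z^2 + b z + c = 0 with a = 0.341, b = -1.211, c = 1.
Discriminant D = b^2 - 4ac = (-1.211)^2 - 4*(0.341)*1 = 1.466521 - (1.364) = 0.102521.
D >= 0, so the roots are real: z = (-b +/- sqrt(D)) / (2a) = (1.211 +/- 0.320189) / (0.682).
  z_1 = (1.211 + 0.320189) / (0.682) = 2.2451,   |z_1| = 2.2451.
  z_2 = (1.211 - 0.320189) / (0.682) = 1.3062,   |z_2| = 1.3062.
Moduli of all roots: 2.2451, 1.3062.
All moduli strictly greater than 1? Yes.
Verdict: Stationary.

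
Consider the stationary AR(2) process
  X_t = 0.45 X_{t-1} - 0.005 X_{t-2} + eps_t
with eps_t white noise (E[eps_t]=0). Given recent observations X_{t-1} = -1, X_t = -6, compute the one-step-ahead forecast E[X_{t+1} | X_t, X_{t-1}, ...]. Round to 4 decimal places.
E[X_{t+1} \mid \mathcal F_t] = -2.6950

For an AR(p) model X_t = c + sum_i phi_i X_{t-i} + eps_t, the
one-step-ahead conditional mean is
  E[X_{t+1} | X_t, ...] = c + sum_i phi_i X_{t+1-i}.
Substitute known values:
  E[X_{t+1} | ...] = (0.45) * (-6) + (-0.005) * (-1)
                   = -2.6950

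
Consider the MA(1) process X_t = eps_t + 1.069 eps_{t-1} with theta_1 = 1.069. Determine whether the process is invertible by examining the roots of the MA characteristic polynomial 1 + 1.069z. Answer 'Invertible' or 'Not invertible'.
\text{Not invertible}

The MA(q) characteristic polynomial is P(z) = 1 + 1.069z.
Invertibility requires all roots to lie outside the unit circle, i.e. |z| > 1 for every root.
This is linear in z: 1 + (1.069) z = 0  =>  z = -1/(1.069) = -0.935454,  |z| = 0.935454.
Moduli of all roots: 0.9355.
All moduli strictly greater than 1? No.
Verdict: Not invertible.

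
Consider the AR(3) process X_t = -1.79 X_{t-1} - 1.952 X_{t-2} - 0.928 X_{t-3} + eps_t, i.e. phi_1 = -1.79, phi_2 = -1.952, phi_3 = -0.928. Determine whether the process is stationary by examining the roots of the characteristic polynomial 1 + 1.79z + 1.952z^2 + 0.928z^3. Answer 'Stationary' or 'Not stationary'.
\text{Not stationary}

The AR(p) characteristic polynomial is P(z) = 1 + 1.79z + 1.952z^2 + 0.928z^3.
Stationarity requires all roots to lie outside the unit circle, i.e. |z| > 1 for every root.
Degree 3: look for a simple real root z0 first, then factor out (1 - z/z0) and solve the remaining quadratic.
Testing z0 = -1.25: P(-1.25) = 1 + (1.79)(-1.25) + (1.952)(-1.25)^2 + (0.928)(-1.25)^3
  = 1 + (-2.2375) + (3.05) + (-1.8125) = 0.  So z_0 = -1.25 is a root, |z_0| = 1.25.
Divide out the factor (1 + 0.8 z) = (1 - z/z0) (since 1/z0 = -0.8):
  P(z) = (1 + 0.8 z)(1 + (0.99) z + (1.16) z^2)
  [check: z-coef 0.99 - (-0.8) = 1.79; z^2-coef 1.16 - (-0.8)(0.99) = 1.952; z^3-coef -(-0.8)(1.16) = 0.928.]
Remaining roots from the quadratic factor 1 + (0.99) z + (1.16) z^2:
  Set 1 + (0.99) z + (1.16) z^2 = 0, i.e. a z^2 + b z + c = 0 with a = 1.16, b = 0.99, c = 1.
  Discriminant D = b^2 - 4ac = (0.99)^2 - 4*(1.16)*1 = 0.9801 - (4.64) = -3.6599.
  D < 0, so the roots are the complex-conjugate pair z = (-b +/- i sqrt(-D)) / (2a) = -0.4267 +/- 0.8246i.
  For a conjugate pair |z|^2 = z * conj(z) = (product of roots) = c/a = 1/(1.16) = 0.862069, so |z| = sqrt(0.862069) = 0.9285 for both roots.
Moduli of all roots: 1.2500, 0.9285, 0.9285.
All moduli strictly greater than 1? No.
Verdict: Not stationary.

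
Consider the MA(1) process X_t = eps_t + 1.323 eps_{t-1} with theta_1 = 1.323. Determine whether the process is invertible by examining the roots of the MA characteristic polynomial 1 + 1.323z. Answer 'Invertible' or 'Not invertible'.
\text{Not invertible}

The MA(q) characteristic polynomial is P(z) = 1 + 1.323z.
Invertibility requires all roots to lie outside the unit circle, i.e. |z| > 1 for every root.
This is linear in z: 1 + (1.323) z = 0  =>  z = -1/(1.323) = -0.755858,  |z| = 0.755858.
Moduli of all roots: 0.7559.
All moduli strictly greater than 1? No.
Verdict: Not invertible.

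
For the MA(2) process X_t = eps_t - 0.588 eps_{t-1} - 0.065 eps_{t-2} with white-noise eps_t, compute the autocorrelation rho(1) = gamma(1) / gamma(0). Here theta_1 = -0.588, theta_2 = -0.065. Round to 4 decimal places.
\rho(1) = -0.4073

For an MA(q) process with theta_0 = 1, the autocovariance is
  gamma(k) = sigma^2 * sum_{i=0..q-k} theta_i * theta_{i+k},
and rho(k) = gamma(k) / gamma(0). Sigma^2 cancels.
  numerator   = (1)*(-0.588) + (-0.588)*(-0.065) = -0.54978.
  denominator = (1)^2 + (-0.588)^2 + (-0.065)^2 = 1.349969.
  rho(1) = -0.54978 / 1.349969 = -0.4073.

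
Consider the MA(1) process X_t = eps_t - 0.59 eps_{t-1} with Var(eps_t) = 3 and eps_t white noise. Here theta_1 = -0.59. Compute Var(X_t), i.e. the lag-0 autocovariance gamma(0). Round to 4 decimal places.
\gamma(0) = 4.0443

For an MA(q) process X_t = eps_t + sum_i theta_i eps_{t-i} with
Var(eps_t) = sigma^2, the variance is
  gamma(0) = sigma^2 * (1 + sum_i theta_i^2).
  sum_i theta_i^2 = (-0.59)^2 = 0.3481.
  gamma(0) = 3 * (1 + 0.3481) = 3 * 1.3481 = 4.0443.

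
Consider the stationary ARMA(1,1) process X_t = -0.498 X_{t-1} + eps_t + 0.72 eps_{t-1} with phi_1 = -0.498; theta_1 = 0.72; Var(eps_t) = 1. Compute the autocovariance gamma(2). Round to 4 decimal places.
\gamma(2) = -0.0943

Multiply the model equation by X_{t-k} and take expectations. With theta_0 = psi_0 = 1 and psi_j the MA(infinity) weights, this gives
  gamma(k) - sum_i phi_i gamma(k-i) = c_k,
  c_k = sigma^2 * sum_{j=k..q} theta_j psi_{j-k}   (c_k = 0 for k > q),
using gamma(-m) = gamma(m).
psi-weights needed (psi_j = theta_j + sum_i phi_i psi_{j-i}):
  psi_1 = theta_1 + phi_1 = 0.72 + (-0.498) = 0.222
Right-hand sides:
  c_0 = sigma^2 (1 + theta_1 psi_1) = 1 * (1 + (0.72)(0.222)) = 1 * 1.15984 = 1.15984
  c_1 = sigma^2 theta_1 = 1 * (0.72) = 0.72
  c_2 = 0
Equations for k = 0 and k = 1 (AR order 1):
  gamma(0) = phi_1 gamma(1) + c_0
  gamma(1) = phi_1 gamma(0) + c_1
Substituting the second into the first: gamma(0) (1 - phi_1^2) = c_0 + phi_1 c_1, so
  gamma(0) = (c_0 + phi_1 c_1) / (1 - phi_1^2) = (1.15984 + (-0.498)(0.72)) / (1 - (-0.498)^2) = 0.80128 / 0.751996 = 1.065538.
  gamma(1) = phi_1 gamma(0) + c_1 = (-0.498)(1.065538) + (0.72) = 0.189362.
For k = 2 (> q): gamma(2) = phi_1 gamma(1) = (-0.498)(0.189362) = -0.094302.
Therefore gamma(2) = -0.0943 (to 4 decimal places).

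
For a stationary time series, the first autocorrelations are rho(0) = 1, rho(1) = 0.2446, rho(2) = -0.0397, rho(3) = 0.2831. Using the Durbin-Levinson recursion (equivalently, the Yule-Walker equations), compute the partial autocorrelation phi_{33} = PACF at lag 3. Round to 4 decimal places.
\phi_{33} = 0.3439

The PACF at lag k is phi_{kk}, the last component of the solution
to the Yule-Walker system G_k phi = r_k where
  (G_k)_{ij} = rho(|i - j|), (r_k)_i = rho(i), i,j = 1..k.
Equivalently, Durbin-Levinson gives phi_{kk} iteratively:
  phi_{11} = rho(1)
  phi_{kk} = [rho(k) - sum_{j=1..k-1} phi_{k-1,j} rho(k-j)]
            / [1 - sum_{j=1..k-1} phi_{k-1,j} rho(j)],
  phi_{k,j} = phi_{k-1,j} - phi_{kk} phi_{k-1,k-j},  j = 1..k-1.
Step k = 1:
  phi_11 = rho(1) = 0.2446.
Step k = 2:
  phi_22 = [rho(2) - phi_11 rho(1)] / [1 - phi_11 rho(1)] = [-0.0397 - (0.2446)(0.2446)] / [1 - (0.2446)(0.2446)]
         = -0.09952916 / 0.94017084 = -0.105863.
  Update: phi_21 = phi_11 - phi_22 phi_11 = 0.2446 - (-0.105863)(0.2446) = 0.270494.
Step k = 3:
  phi_33 = [rho(3) - phi_21 rho(2) - phi_22 rho(1)] / [1 - phi_21 rho(1) - phi_22 rho(2)]
    numerator   = 0.2831 - (0.270494)(-0.0397) - (-0.105863)(0.2446) = 0.31973267
    denominator = 1 - (0.270494)(0.2446) - (-0.105863)(-0.0397) = 0.9296344
  phi_33 = 0.31973267 / 0.9296344 = 0.3439.
Therefore phi_{33} = 0.3439.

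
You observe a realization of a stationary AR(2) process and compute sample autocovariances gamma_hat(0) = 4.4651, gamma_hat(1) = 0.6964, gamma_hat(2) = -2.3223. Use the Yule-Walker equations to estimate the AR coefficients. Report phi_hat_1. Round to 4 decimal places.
\hat\phi_{1} = 0.2430

The Yule-Walker equations for an AR(p) process read, in matrix form,
  Gamma_p phi = r_p,   with   (Gamma_p)_{ij} = gamma(|i - j|),
                       (r_p)_i = gamma(i),   i,j = 1..p.
Substitute the sample gammas (Toeplitz matrix and right-hand side of size 2):
  Gamma_p = [[4.4651, 0.6964], [0.6964, 4.4651]]
  r_p     = [0.6964, -2.3223]
Written out:
  4.4651 phi_1 + 0.6964 phi_2 = 0.6964
  0.6964 phi_1 + 4.4651 phi_2 = -2.3223
Solve by Cramer's rule:
  det = gamma(0)^2 - gamma(1)^2 = (4.4651)^2 - (0.6964)^2 = 19.93711801 - 0.48497296 = 19.45214505
  phi_hat_1 = [gamma(1) gamma(0) - gamma(1) gamma(2)] / det = [(0.6964)(4.4651) - (0.6964)(-2.3223)] / 19.45214505 = 4.72674536 / 19.45214505 = 0.243
  phi_hat_2 = [gamma(0) gamma(2) - gamma(1)^2] / det = [(4.4651)(-2.3223) - (0.6964)^2] / 19.45214505 = -10.85427469 / 19.45214505 = -0.558
So phi_hat = [0.2430, -0.5580].
Therefore phi_hat_1 = 0.2430.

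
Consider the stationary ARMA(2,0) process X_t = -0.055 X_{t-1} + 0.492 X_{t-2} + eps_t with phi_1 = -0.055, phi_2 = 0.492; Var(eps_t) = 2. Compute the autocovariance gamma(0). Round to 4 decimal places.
\gamma(0) = 2.6700

Multiply the model equation by X_{t-k} and take expectations. With theta_0 = psi_0 = 1 and psi_j the MA(infinity) weights, this gives
  gamma(k) - sum_i phi_i gamma(k-i) = c_k,
  c_k = sigma^2 * sum_{j=k..q} theta_j psi_{j-k}   (c_k = 0 for k > q),
using gamma(-m) = gamma(m).
Pure AR (q = 0): c_0 = sigma^2 = 2, c_k = 0 for k >= 1.
Equations for k = 0, 1, 2 (AR order 2, c_2 = 0):
  (E0) gamma(0) = phi_1 gamma(1) + phi_2 gamma(2) + c_0
  (E1) gamma(1) = phi_1 gamma(0) + phi_2 gamma(1) + c_1
  (E2) gamma(2) = phi_1 gamma(1) + phi_2 gamma(0)
From (E1): gamma(1) = A gamma(0) + B with
  A = phi_1 / (1 - phi_2) = -0.055 / 0.508 = -0.108268,   B = c_1 / (1 - phi_2) = 0 / 0.508 = 0.
Insert (E2) into (E0): gamma(0) (1 - phi_2^2) = phi_1 (1 + phi_2) gamma(1) + c_0.
  phi_1 (1 + phi_2) = (-0.055)(1.492) = -0.08206,   1 - phi_2^2 = 0.757936.
Replace gamma(1) by A gamma(0) + B and collect gamma(0):
  gamma(0) [0.757936 - (-0.08206)(-0.108268)] = c_0 = 2
  gamma(0) * 0.749052 = 2
  gamma(0) = 2 / 0.749052 = 2.670043.
Therefore gamma(0) = 2.6700 (to 4 decimal places).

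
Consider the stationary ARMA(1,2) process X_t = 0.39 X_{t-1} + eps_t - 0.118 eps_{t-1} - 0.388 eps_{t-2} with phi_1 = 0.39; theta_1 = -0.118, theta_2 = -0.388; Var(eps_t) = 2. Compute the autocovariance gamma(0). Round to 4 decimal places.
\gamma(0) = 2.3354

Multiply the model equation by X_{t-k} and take expectations. With theta_0 = psi_0 = 1 and psi_j the MA(infinity) weights, this gives
  gamma(k) - sum_i phi_i gamma(k-i) = c_k,
  c_k = sigma^2 * sum_{j=k..q} theta_j psi_{j-k}   (c_k = 0 for k > q),
using gamma(-m) = gamma(m).
psi-weights needed (psi_j = theta_j + sum_i phi_i psi_{j-i}):
  psi_1 = theta_1 + phi_1 = -0.118 + (0.39) = 0.272
  psi_2 = theta_2 + phi_1 psi_1 = -0.388 + (0.39)(0.272) = -0.28192
Right-hand sides:
  c_0 = sigma^2 (1 + theta_1 psi_1 + theta_2 psi_2) = 2 * (1 + (-0.118)(0.272) + (-0.388)(-0.28192)) = 2 * 1.077289 = 2.154578
  c_1 = sigma^2 (theta_1 + theta_2 psi_1) = 2 * (-0.118 + (-0.388)(0.272)) = -0.447072
  c_2 = sigma^2 theta_2 = 2 * (-0.388) = -0.776
Equations for k = 0 and k = 1 (AR order 1):
  gamma(0) = phi_1 gamma(1) + c_0
  gamma(1) = phi_1 gamma(0) + c_1
Substituting the second into the first: gamma(0) (1 - phi_1^2) = c_0 + phi_1 c_1, so
  gamma(0) = (c_0 + phi_1 c_1) / (1 - phi_1^2) = (2.154578 + (0.39)(-0.447072)) / (1 - (0.39)^2) = 1.98022 / 0.8479 = 2.33544.
Therefore gamma(0) = 2.3354 (to 4 decimal places).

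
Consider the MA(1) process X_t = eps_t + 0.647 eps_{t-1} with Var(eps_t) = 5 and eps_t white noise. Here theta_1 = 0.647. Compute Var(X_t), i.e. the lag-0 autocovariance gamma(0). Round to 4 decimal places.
\gamma(0) = 7.0930

For an MA(q) process X_t = eps_t + sum_i theta_i eps_{t-i} with
Var(eps_t) = sigma^2, the variance is
  gamma(0) = sigma^2 * (1 + sum_i theta_i^2).
  sum_i theta_i^2 = (0.647)^2 = 0.418609.
  gamma(0) = 5 * (1 + 0.418609) = 5 * 1.418609 = 7.093045, which rounds to 7.0930.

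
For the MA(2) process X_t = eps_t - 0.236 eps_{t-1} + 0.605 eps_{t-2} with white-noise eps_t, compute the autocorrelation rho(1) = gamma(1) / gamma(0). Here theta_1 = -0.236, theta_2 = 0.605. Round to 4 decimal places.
\rho(1) = -0.2664

For an MA(q) process with theta_0 = 1, the autocovariance is
  gamma(k) = sigma^2 * sum_{i=0..q-k} theta_i * theta_{i+k},
and rho(k) = gamma(k) / gamma(0). Sigma^2 cancels.
  numerator   = (1)*(-0.236) + (-0.236)*(0.605) = -0.37878.
  denominator = (1)^2 + (-0.236)^2 + (0.605)^2 = 1.421721.
  rho(1) = -0.37878 / 1.421721 = -0.2664.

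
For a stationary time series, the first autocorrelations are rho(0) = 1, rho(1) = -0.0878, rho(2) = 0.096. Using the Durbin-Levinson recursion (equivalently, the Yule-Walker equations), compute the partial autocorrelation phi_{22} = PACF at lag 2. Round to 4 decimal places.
\phi_{22} = 0.0890

The PACF at lag k is phi_{kk}, the last component of the solution
to the Yule-Walker system G_k phi = r_k where
  (G_k)_{ij} = rho(|i - j|), (r_k)_i = rho(i), i,j = 1..k.
Equivalently, Durbin-Levinson gives phi_{kk} iteratively:
  phi_{11} = rho(1)
  phi_{kk} = [rho(k) - sum_{j=1..k-1} phi_{k-1,j} rho(k-j)]
            / [1 - sum_{j=1..k-1} phi_{k-1,j} rho(j)],
  phi_{k,j} = phi_{k-1,j} - phi_{kk} phi_{k-1,k-j},  j = 1..k-1.
Step k = 1:
  phi_11 = rho(1) = -0.0878.
Step k = 2:
  phi_22 = [rho(2) - phi_11 rho(1)] / [1 - phi_11 rho(1)] = [0.096 - (-0.0878)(-0.0878)] / [1 - (-0.0878)(-0.0878)]
         = 0.08829116 / 0.99229116 = 0.089.
Therefore phi_{22} = 0.0890.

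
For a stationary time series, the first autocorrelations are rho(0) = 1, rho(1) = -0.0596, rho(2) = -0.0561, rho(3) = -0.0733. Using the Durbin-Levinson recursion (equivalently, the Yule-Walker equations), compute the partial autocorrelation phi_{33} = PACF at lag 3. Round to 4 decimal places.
\phi_{33} = -0.0810

The PACF at lag k is phi_{kk}, the last component of the solution
to the Yule-Walker system G_k phi = r_k where
  (G_k)_{ij} = rho(|i - j|), (r_k)_i = rho(i), i,j = 1..k.
Equivalently, Durbin-Levinson gives phi_{kk} iteratively:
  phi_{11} = rho(1)
  phi_{kk} = [rho(k) - sum_{j=1..k-1} phi_{k-1,j} rho(k-j)]
            / [1 - sum_{j=1..k-1} phi_{k-1,j} rho(j)],
  phi_{k,j} = phi_{k-1,j} - phi_{kk} phi_{k-1,k-j},  j = 1..k-1.
Step k = 1:
  phi_11 = rho(1) = -0.0596.
Step k = 2:
  phi_22 = [rho(2) - phi_11 rho(1)] / [1 - phi_11 rho(1)] = [-0.0561 - (-0.0596)(-0.0596)] / [1 - (-0.0596)(-0.0596)]
         = -0.05965216 / 0.99644784 = -0.059865.
  Update: phi_21 = phi_11 - phi_22 phi_11 = -0.0596 - (-0.059865)(-0.0596) = -0.063168.
Step k = 3:
  phi_33 = [rho(3) - phi_21 rho(2) - phi_22 rho(1)] / [1 - phi_21 rho(1) - phi_22 rho(2)]
    numerator   = -0.0733 - (-0.063168)(-0.0561) - (-0.059865)(-0.0596) = -0.08041166
    denominator = 1 - (-0.063168)(-0.0596) - (-0.059865)(-0.0561) = 0.99287677
  phi_33 = -0.08041166 / 0.99287677 = -0.081.
Therefore phi_{33} = -0.0810.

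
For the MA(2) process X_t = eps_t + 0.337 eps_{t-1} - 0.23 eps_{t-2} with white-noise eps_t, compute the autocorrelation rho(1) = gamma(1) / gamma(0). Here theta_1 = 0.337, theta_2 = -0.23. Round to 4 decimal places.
\rho(1) = 0.2225

For an MA(q) process with theta_0 = 1, the autocovariance is
  gamma(k) = sigma^2 * sum_{i=0..q-k} theta_i * theta_{i+k},
and rho(k) = gamma(k) / gamma(0). Sigma^2 cancels.
  numerator   = (1)*(0.337) + (0.337)*(-0.23) = 0.25949.
  denominator = (1)^2 + (0.337)^2 + (-0.23)^2 = 1.166469.
  rho(1) = 0.25949 / 1.166469 = 0.2225.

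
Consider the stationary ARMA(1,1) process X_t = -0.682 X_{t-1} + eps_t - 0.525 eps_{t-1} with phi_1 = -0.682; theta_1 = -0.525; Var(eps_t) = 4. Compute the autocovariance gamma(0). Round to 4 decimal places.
\gamma(0) = 14.8949

Multiply the model equation by X_{t-k} and take expectations. With theta_0 = psi_0 = 1 and psi_j the MA(infinity) weights, this gives
  gamma(k) - sum_i phi_i gamma(k-i) = c_k,
  c_k = sigma^2 * sum_{j=k..q} theta_j psi_{j-k}   (c_k = 0 for k > q),
using gamma(-m) = gamma(m).
psi-weights needed (psi_j = theta_j + sum_i phi_i psi_{j-i}):
  psi_1 = theta_1 + phi_1 = -0.525 + (-0.682) = -1.207
Right-hand sides:
  c_0 = sigma^2 (1 + theta_1 psi_1) = 4 * (1 + (-0.525)(-1.207)) = 4 * 1.633675 = 6.5347
  c_1 = sigma^2 theta_1 = 4 * (-0.525) = -2.1
  c_2 = 0
Equations for k = 0 and k = 1 (AR order 1):
  gamma(0) = phi_1 gamma(1) + c_0
  gamma(1) = phi_1 gamma(0) + c_1
Substituting the second into the first: gamma(0) (1 - phi_1^2) = c_0 + phi_1 c_1, so
  gamma(0) = (c_0 + phi_1 c_1) / (1 - phi_1^2) = (6.5347 + (-0.682)(-2.1)) / (1 - (-0.682)^2) = 7.9669 / 0.534876 = 14.894854.
Therefore gamma(0) = 14.8949 (to 4 decimal places).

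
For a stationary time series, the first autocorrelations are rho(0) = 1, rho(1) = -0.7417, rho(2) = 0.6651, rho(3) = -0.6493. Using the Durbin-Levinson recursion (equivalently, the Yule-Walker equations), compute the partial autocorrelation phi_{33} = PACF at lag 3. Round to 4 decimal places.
\phi_{33} = -0.2200

The PACF at lag k is phi_{kk}, the last component of the solution
to the Yule-Walker system G_k phi = r_k where
  (G_k)_{ij} = rho(|i - j|), (r_k)_i = rho(i), i,j = 1..k.
Equivalently, Durbin-Levinson gives phi_{kk} iteratively:
  phi_{11} = rho(1)
  phi_{kk} = [rho(k) - sum_{j=1..k-1} phi_{k-1,j} rho(k-j)]
            / [1 - sum_{j=1..k-1} phi_{k-1,j} rho(j)],
  phi_{k,j} = phi_{k-1,j} - phi_{kk} phi_{k-1,k-j},  j = 1..k-1.
Step k = 1:
  phi_11 = rho(1) = -0.7417.
Step k = 2:
  phi_22 = [rho(2) - phi_11 rho(1)] / [1 - phi_11 rho(1)] = [0.6651 - (-0.7417)(-0.7417)] / [1 - (-0.7417)(-0.7417)]
         = 0.11498111 / 0.44988111 = 0.255581.
  Update: phi_21 = phi_11 - phi_22 phi_11 = -0.7417 - (0.255581)(-0.7417) = -0.552135.
Step k = 3:
  phi_33 = [rho(3) - phi_21 rho(2) - phi_22 rho(1)] / [1 - phi_21 rho(1) - phi_22 rho(2)]
    numerator   = -0.6493 - (-0.552135)(0.6651) - (0.255581)(-0.7417) = -0.09251018
    denominator = 1 - (-0.552135)(-0.7417) - (0.255581)(0.6651) = 0.42049411
  phi_33 = -0.09251018 / 0.42049411 = -0.22.
Therefore phi_{33} = -0.2200.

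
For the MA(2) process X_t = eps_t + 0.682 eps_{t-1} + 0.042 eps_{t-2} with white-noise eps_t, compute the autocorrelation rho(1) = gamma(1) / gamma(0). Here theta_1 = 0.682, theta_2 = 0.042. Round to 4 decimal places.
\rho(1) = 0.4845

For an MA(q) process with theta_0 = 1, the autocovariance is
  gamma(k) = sigma^2 * sum_{i=0..q-k} theta_i * theta_{i+k},
and rho(k) = gamma(k) / gamma(0). Sigma^2 cancels.
  numerator   = (1)*(0.682) + (0.682)*(0.042) = 0.710644.
  denominator = (1)^2 + (0.682)^2 + (0.042)^2 = 1.466888.
  rho(1) = 0.710644 / 1.466888 = 0.4845.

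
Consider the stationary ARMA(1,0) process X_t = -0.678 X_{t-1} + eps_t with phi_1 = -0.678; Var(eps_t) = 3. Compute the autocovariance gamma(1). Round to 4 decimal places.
\gamma(1) = -3.7645

Multiply the model equation by X_{t-k} and take expectations. With theta_0 = psi_0 = 1 and psi_j the MA(infinity) weights, this gives
  gamma(k) - sum_i phi_i gamma(k-i) = c_k,
  c_k = sigma^2 * sum_{j=k..q} theta_j psi_{j-k}   (c_k = 0 for k > q),
using gamma(-m) = gamma(m).
Pure AR (q = 0): c_0 = sigma^2 = 3, c_k = 0 for k >= 1.
Equations for k = 0 and k = 1 (AR order 1):
  gamma(0) = phi_1 gamma(1) + c_0
  gamma(1) = phi_1 gamma(0) + c_1
Substituting the second into the first: gamma(0) (1 - phi_1^2) = c_0 + phi_1 c_1, so
  gamma(0) = c_0 / (1 - phi_1^2) = 3 / (1 - (-0.678)^2) = 3 / 0.540316 = 5.552306.
  gamma(1) = phi_1 gamma(0) = (-0.678)(5.552306) = -3.764464.
Therefore gamma(1) = -3.7645 (to 4 decimal places).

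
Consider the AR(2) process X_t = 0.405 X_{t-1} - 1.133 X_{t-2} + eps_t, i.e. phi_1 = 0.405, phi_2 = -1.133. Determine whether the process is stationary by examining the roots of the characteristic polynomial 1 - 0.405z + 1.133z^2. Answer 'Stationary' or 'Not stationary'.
\text{Not stationary}

The AR(p) characteristic polynomial is P(z) = 1 - 0.405z + 1.133z^2.
Stationarity requires all roots to lie outside the unit circle, i.e. |z| > 1 for every root.
Set 1 + (-0.405) z + (1.133) z^2 = 0, i.e. a z^2 + b z + c = 0 with a = 1.133, b = -0.405, c = 1.
Discriminant D = b^2 - 4ac = (-0.405)^2 - 4*(1.133)*1 = 0.164025 - (4.532) = -4.367975.
D < 0, so the roots are the complex-conjugate pair z = (-b +/- i sqrt(-D)) / (2a) = 0.1787 +/- 0.9223i.
For a conjugate pair |z|^2 = z * conj(z) = (product of roots) = c/a = 1/(1.133) = 0.882613, so |z| = sqrt(0.882613) = 0.9395 for both roots.
Moduli of all roots: 0.9395, 0.9395.
All moduli strictly greater than 1? No.
Verdict: Not stationary.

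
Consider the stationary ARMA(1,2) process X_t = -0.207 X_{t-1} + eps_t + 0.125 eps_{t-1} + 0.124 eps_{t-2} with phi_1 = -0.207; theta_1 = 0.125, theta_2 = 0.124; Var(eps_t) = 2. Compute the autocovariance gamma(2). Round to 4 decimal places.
\gamma(2) = 0.2885

Multiply the model equation by X_{t-k} and take expectations. With theta_0 = psi_0 = 1 and psi_j the MA(infinity) weights, this gives
  gamma(k) - sum_i phi_i gamma(k-i) = c_k,
  c_k = sigma^2 * sum_{j=k..q} theta_j psi_{j-k}   (c_k = 0 for k > q),
using gamma(-m) = gamma(m).
psi-weights needed (psi_j = theta_j + sum_i phi_i psi_{j-i}):
  psi_1 = theta_1 + phi_1 = 0.125 + (-0.207) = -0.082
  psi_2 = theta_2 + phi_1 psi_1 = 0.124 + (-0.207)(-0.082) = 0.140974
Right-hand sides:
  c_0 = sigma^2 (1 + theta_1 psi_1 + theta_2 psi_2) = 2 * (1 + (0.125)(-0.082) + (0.124)(0.140974)) = 2 * 1.007231 = 2.014462
  c_1 = sigma^2 (theta_1 + theta_2 psi_1) = 2 * (0.125 + (0.124)(-0.082)) = 0.229664
  c_2 = sigma^2 theta_2 = 2 * (0.124) = 0.248
Equations for k = 0 and k = 1 (AR order 1):
  gamma(0) = phi_1 gamma(1) + c_0
  gamma(1) = phi_1 gamma(0) + c_1
Substituting the second into the first: gamma(0) (1 - phi_1^2) = c_0 + phi_1 c_1, so
  gamma(0) = (c_0 + phi_1 c_1) / (1 - phi_1^2) = (2.014462 + (-0.207)(0.229664)) / (1 - (-0.207)^2) = 1.966921 / 0.957151 = 2.054975.
  gamma(1) = phi_1 gamma(0) + c_1 = (-0.207)(2.054975) + (0.229664) = -0.195716.
For k = 2: gamma(2) = phi_1 gamma(1) + c_2
  = (-0.207)(-0.195716) + (0.248) = 0.288513.
Therefore gamma(2) = 0.2885 (to 4 decimal places).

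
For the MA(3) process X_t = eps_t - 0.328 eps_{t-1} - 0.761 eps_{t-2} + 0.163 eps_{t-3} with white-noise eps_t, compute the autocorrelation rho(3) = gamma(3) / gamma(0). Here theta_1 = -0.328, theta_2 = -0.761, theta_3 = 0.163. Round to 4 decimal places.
\rho(3) = 0.0951

For an MA(q) process with theta_0 = 1, the autocovariance is
  gamma(k) = sigma^2 * sum_{i=0..q-k} theta_i * theta_{i+k},
and rho(k) = gamma(k) / gamma(0). Sigma^2 cancels.
  numerator   = (1)*(0.163) = 0.163.
  denominator = (1)^2 + (-0.328)^2 + (-0.761)^2 + (0.163)^2 = 1.713274.
  rho(3) = 0.163 / 1.713274 = 0.0951.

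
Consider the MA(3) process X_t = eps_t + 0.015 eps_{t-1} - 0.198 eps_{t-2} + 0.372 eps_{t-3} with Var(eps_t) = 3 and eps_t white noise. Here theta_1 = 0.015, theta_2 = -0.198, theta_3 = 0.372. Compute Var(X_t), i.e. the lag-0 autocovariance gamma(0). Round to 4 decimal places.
\gamma(0) = 3.5334

For an MA(q) process X_t = eps_t + sum_i theta_i eps_{t-i} with
Var(eps_t) = sigma^2, the variance is
  gamma(0) = sigma^2 * (1 + sum_i theta_i^2).
  sum_i theta_i^2 = (0.015)^2 + (-0.198)^2 + (0.372)^2 = 0.000225 + 0.039204 + 0.138384 = 0.177813.
  gamma(0) = 3 * (1 + 0.177813) = 3 * 1.177813 = 3.533439, which rounds to 3.5334.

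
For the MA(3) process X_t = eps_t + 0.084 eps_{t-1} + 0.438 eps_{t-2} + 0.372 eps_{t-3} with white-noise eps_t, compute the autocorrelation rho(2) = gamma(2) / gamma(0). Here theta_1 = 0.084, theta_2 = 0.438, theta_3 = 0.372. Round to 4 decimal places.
\rho(2) = 0.3509

For an MA(q) process with theta_0 = 1, the autocovariance is
  gamma(k) = sigma^2 * sum_{i=0..q-k} theta_i * theta_{i+k},
and rho(k) = gamma(k) / gamma(0). Sigma^2 cancels.
  numerator   = (1)*(0.438) + (0.084)*(0.372) = 0.469248.
  denominator = (1)^2 + (0.084)^2 + (0.438)^2 + (0.372)^2 = 1.337284.
  rho(2) = 0.469248 / 1.337284 = 0.3509.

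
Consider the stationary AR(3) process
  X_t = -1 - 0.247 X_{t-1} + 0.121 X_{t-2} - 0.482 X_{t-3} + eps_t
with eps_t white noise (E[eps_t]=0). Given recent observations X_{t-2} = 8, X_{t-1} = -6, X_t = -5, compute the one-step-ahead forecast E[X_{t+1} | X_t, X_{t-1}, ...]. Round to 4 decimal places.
E[X_{t+1} \mid \mathcal F_t] = -4.3470

For an AR(p) model X_t = c + sum_i phi_i X_{t-i} + eps_t, the
one-step-ahead conditional mean is
  E[X_{t+1} | X_t, ...] = c + sum_i phi_i X_{t+1-i}.
Substitute known values:
  E[X_{t+1} | ...] = -1 + (-0.247) * (-5) + (0.121) * (-6) + (-0.482) * (8)
                   = -4.3470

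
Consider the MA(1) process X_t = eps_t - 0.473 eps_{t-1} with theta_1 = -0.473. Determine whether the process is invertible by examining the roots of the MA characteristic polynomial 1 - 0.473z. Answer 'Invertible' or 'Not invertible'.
\text{Invertible}

The MA(q) characteristic polynomial is P(z) = 1 - 0.473z.
Invertibility requires all roots to lie outside the unit circle, i.e. |z| > 1 for every root.
This is linear in z: 1 + (-0.473) z = 0  =>  z = -1/(-0.473) = 2.114165,  |z| = 2.114165.
Moduli of all roots: 2.1142.
All moduli strictly greater than 1? Yes.
Verdict: Invertible.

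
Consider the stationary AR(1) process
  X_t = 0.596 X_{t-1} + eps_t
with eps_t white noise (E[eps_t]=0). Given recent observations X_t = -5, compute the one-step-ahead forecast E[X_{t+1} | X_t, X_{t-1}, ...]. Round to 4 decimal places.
E[X_{t+1} \mid \mathcal F_t] = -2.9800

For an AR(p) model X_t = c + sum_i phi_i X_{t-i} + eps_t, the
one-step-ahead conditional mean is
  E[X_{t+1} | X_t, ...] = c + sum_i phi_i X_{t+1-i}.
Substitute known values:
  E[X_{t+1} | ...] = (0.596) * (-5)
                   = -2.9800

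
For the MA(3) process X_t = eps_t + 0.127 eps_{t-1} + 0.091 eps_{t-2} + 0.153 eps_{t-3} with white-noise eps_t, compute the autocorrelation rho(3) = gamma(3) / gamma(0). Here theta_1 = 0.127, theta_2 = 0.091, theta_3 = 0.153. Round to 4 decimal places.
\rho(3) = 0.1460

For an MA(q) process with theta_0 = 1, the autocovariance is
  gamma(k) = sigma^2 * sum_{i=0..q-k} theta_i * theta_{i+k},
and rho(k) = gamma(k) / gamma(0). Sigma^2 cancels.
  numerator   = (1)*(0.153) = 0.153.
  denominator = (1)^2 + (0.127)^2 + (0.091)^2 + (0.153)^2 = 1.047819.
  rho(3) = 0.153 / 1.047819 = 0.1460.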